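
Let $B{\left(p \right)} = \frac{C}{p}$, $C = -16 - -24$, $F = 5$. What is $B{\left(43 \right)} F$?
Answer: $\frac{40}{43} \approx 0.93023$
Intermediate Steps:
$C = 8$ ($C = -16 + 24 = 8$)
$B{\left(p \right)} = \frac{8}{p}$
$B{\left(43 \right)} F = \frac{8}{43} \cdot 5 = \frac{40}{43}$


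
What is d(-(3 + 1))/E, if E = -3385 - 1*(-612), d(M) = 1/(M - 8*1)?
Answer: 1/33276 ≈ 3.0052e-5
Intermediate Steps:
d(M) = 1/(-8 + M) (d(M) = 1/(M - 8) = 1/(-8 + M))
E = -2773 (E = -3385 + 612 = -2773)
d(-(3 + 1))/E = 1/(-8 - (3 + 1)*(-2773)) = -1/2773/(-8 - 1*4) = -1/2773/(-8 - 4) = -1/2773/(-12) = -1/12*(-1/2773) = 1/33276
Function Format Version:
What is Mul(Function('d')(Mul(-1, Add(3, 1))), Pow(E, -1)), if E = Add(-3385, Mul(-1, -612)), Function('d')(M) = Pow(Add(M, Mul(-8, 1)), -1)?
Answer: Rational(1, 33276) ≈ 3.0052e-5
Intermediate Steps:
Function('d')(M) = Pow(Add(-8, M), -1) (Function('d')(M) = Pow(Add(M, -8), -1) = Pow(Add(-8, M), -1))
E = -2773 (E = Add(-3385, 612) = -2773)
Mul(Function('d')(Mul(-1, Add(3, 1))), Pow(E, -1)) = Mul(Pow(Add(-8, Mul(-1, Add(3, 1))), -1), Pow(-2773, -1)) = Mul(Pow(Add(-8, Mul(-1, 4)), -1), Rational(-1, 2773)) = Mul(Pow(Add(-8, -4), -1), Rational(-1, 2773)) = Mul(Pow(-12, -1), Rational(-1, 2773)) = Mul(Rational(-1, 12), Rational(-1, 2773)) = Rational(1, 33276)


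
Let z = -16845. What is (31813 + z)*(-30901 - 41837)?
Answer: -1088742384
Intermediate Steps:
(31813 + z)*(-30901 - 41837) = (31813 - 16845)*(-30901 - 41837) = 14968*(-72738) = -1088742384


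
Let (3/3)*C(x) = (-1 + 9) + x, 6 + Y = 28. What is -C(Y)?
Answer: -30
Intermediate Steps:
Y = 22 (Y = -6 + 28 = 22)
C(x) = 8 + x (C(x) = (-1 + 9) + x = 8 + x)
-C(Y) = -(8 + 22) = -1*30 = -30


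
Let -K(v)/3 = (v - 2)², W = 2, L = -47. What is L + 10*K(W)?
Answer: -47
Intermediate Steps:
K(v) = -3*(-2 + v)² (K(v) = -3*(v - 2)² = -3*(-2 + v)²)
L + 10*K(W) = -47 + 10*(-3*(-2 + 2)²) = -47 + 10*(-3*0²) = -47 + 10*(-3*0) = -47 + 10*0 = -47 + 0 = -47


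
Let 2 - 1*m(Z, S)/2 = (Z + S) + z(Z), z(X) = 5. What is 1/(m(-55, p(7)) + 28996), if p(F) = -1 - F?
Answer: 1/29116 ≈ 3.4345e-5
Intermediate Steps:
m(Z, S) = -6 - 2*S - 2*Z (m(Z, S) = 4 - 2*((Z + S) + 5) = 4 - 2*((S + Z) + 5) = 4 - 2*(5 + S + Z) = 4 + (-10 - 2*S - 2*Z) = -6 - 2*S - 2*Z)
1/(m(-55, p(7)) + 28996) = 1/((-6 - 2*(-1 - 1*7) - 2*(-55)) + 28996) = 1/((-6 - 2*(-1 - 7) + 110) + 28996) = 1/((-6 - 2*(-8) + 110) + 28996) = 1/((-6 + 16 + 110) + 28996) = 1/(120 + 28996) = 1/29116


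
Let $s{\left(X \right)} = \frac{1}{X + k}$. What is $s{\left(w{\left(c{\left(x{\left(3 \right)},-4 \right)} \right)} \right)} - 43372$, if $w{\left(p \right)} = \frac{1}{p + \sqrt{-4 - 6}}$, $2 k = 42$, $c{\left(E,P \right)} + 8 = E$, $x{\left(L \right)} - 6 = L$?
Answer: $\frac{- 910811 \sqrt{10} + 954183 i}{- 22 i + 21 \sqrt{10}} \approx -43372.0 + 0.00064087 i$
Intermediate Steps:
$x{\left(L \right)} = 6 + L$
$c{\left(E,P \right)} = -8 + E$
$k = 21$ ($k = \frac{1}{2} \cdot 42 = 21$)
$w{\left(p \right)} = \frac{1}{p + i \sqrt{10}}$ ($w{\left(p \right)} = \frac{1}{p + \sqrt{-10}} = \frac{1}{p + i \sqrt{10}}$)
$s{\left(X \right)} = \frac{1}{21 + X}$ ($s{\left(X \right)} = \frac{1}{X + 21} = \frac{1}{21 + X}$)
$s{\left(w{\left(c{\left(x{\left(3 \right)},-4 \right)} \right)} \right)} - 43372 = \frac{1}{21 + \frac{1}{\left(-8 + \left(6 + 3\right)\right) + i \sqrt{10}}} - 43372 = \frac{1}{21 + \frac{1}{\left(-8 + 9\right) + i \sqrt{10}}} - 43372 = \frac{1}{21 + \frac{1}{1 + i \sqrt{10}}} - 43372 = -43372 + \frac{1}{21 + \frac{1}{1 + i \sqrt{10}}}$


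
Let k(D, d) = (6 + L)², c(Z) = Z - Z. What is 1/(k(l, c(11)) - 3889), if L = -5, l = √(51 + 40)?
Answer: -1/3888 ≈ -0.00025720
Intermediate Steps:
c(Z) = 0
l = √91 ≈ 9.5394
k(D, d) = 1 (k(D, d) = (6 - 5)² = 1² = 1)
1/(k(l, c(11)) - 3889) = 1/(1 - 3889) = 1/(-3888) = -1/3888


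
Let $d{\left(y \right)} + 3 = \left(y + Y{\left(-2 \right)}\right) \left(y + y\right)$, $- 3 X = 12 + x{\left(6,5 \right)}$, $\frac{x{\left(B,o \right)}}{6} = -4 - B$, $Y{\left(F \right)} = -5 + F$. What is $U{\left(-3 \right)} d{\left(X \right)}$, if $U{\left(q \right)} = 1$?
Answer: $285$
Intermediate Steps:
$x{\left(B,o \right)} = -24 - 6 B$ ($x{\left(B,o \right)} = 6 \left(-4 - B\right) = -24 - 6 B$)
$X = 16$ ($X = - \frac{12 - 60}{3} = \left(- \frac{1}{3}\right) \left(-48\right) = 16$)
$d{\left(y \right)} = -3 + 2 y \left(-7 + y\right)$ ($d{\left(y \right)} = -3 + \left(y - 7\right) \left(y + y\right) = -3 + \left(y - 7\right) 2 y = -3 + \left(-7 + y\right) 2 y = -3 + 2 y \left(-7 + y\right)$)
$U{\left(-3 \right)} d{\left(X \right)} = 1 \left(-3 - 224 + 2 \cdot 16^{2}\right) = 1 \left(-3 - 224 + 2 \cdot 256\right) = 1 \left(-3 - 224 + 512\right) = 1 \cdot 285 = 285$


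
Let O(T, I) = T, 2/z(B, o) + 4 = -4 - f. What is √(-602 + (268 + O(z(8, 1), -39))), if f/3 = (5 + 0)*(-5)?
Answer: 2*I*√374798/67 ≈ 18.275*I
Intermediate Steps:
f = -75 (f = 3*((5 + 0)*(-5)) = 3*(5*(-5)) = 3*(-25) = -75)
z(B, o) = 2/67 (z(B, o) = 2/(-4 + (-4 - 1*(-75))) = 2/(-4 + (-4 + 75)) = 2/(-4 + 71) = 2/67)
√(-602 + (268 + O(z(8, 1), -39))) = √(-602 + (268 + 2/67)) = √(-602 + 17958/67) = √(-22376/67) = 2*I*√374798/67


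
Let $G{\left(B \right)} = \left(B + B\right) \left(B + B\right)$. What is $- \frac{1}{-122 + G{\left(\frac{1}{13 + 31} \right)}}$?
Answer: $\frac{484}{59047} \approx 0.0081969$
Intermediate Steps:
$G{\left(B \right)} = 4 B^{2}$ ($G{\left(B \right)} = 2 B 2 B = 4 B^{2}$)
$- \frac{1}{-122 + G{\left(\frac{1}{13 + 31} \right)}} = - \frac{1}{-122 + 4 \left(\frac{1}{13 + 31}\right)^{2}} = - \frac{1}{-122 + 4 \left(\frac{1}{44}\right)^{2}} = - \frac{1}{-122 + \frac{4}{1936}} = - \frac{1}{-122 + 4 \cdot \frac{1}{1936}} = - \frac{1}{-122 + \frac{1}{484}} = - \frac{1}{- \frac{59047}{484}} = \left(-1\right) \left(- \frac{484}{59047}\right) = \frac{484}{59047}$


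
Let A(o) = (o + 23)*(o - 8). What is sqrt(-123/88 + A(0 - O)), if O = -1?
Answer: I*sqrt(327954)/44 ≈ 13.015*I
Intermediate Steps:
A(o) = (-8 + o)*(23 + o) (A(o) = (23 + o)*(-8 + o) = (-8 + o)*(23 + o))
sqrt(-123/88 + A(0 - O)) = sqrt(-123/88 + (-184 + (0 - 1*(-1))**2 + 15*(0 - 1*(-1)))) = sqrt(-123*1/88 + (-184 + (0 + 1)**2 + 15*(0 + 1))) = sqrt(-123/88 + (-184 + 1**2 + 15*1)) = sqrt(-123/88 + (-184 + 1 + 15)) = sqrt(-123/88 - 168) = sqrt(-14907/88) = I*sqrt(327954)/44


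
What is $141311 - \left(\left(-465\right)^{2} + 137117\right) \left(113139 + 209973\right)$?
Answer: $-114168898993$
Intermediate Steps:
$141311 - \left(\left(-465\right)^{2} + 137117\right) \left(113139 + 209973\right) = 141311 - \left(216225 + 137117\right) 323112 = 141311 - 353342 \cdot 323112 = 141311 - 114169040304 = -114168898993$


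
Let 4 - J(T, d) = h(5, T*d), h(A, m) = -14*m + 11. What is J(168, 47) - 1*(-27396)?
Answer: 137933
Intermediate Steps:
h(A, m) = 11 - 14*m
J(T, d) = -7 + 14*T*d (J(T, d) = 4 - (11 - 14*T*d) = 4 + (-11 + 14*T*d) = -7 + 14*T*d)
J(168, 47) - 1*(-27396) = (-7 + 14*168*47) - 1*(-27396) = (-7 + 110544) + 27396 = 110537 + 27396 = 137933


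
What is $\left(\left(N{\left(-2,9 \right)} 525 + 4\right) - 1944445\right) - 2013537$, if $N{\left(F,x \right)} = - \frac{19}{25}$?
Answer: $-3958377$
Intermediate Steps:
$N{\left(F,x \right)} = - \frac{19}{25}$ ($N{\left(F,x \right)} = \left(-19\right) \frac{1}{25} = - \frac{19}{25}$)
$\left(\left(N{\left(-2,9 \right)} 525 + 4\right) - 1944445\right) - 2013537 = \left(\left(\left(- \frac{19}{25}\right) 525 + 4\right) - 1944445\right) - 2013537 = \left(\left(-399 + 4\right) - 1944445\right) - 2013537 = \left(-395 - 1944445\right) - 2013537 = -1944840 - 2013537 = -3958377$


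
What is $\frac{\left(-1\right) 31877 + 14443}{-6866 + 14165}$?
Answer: $- \frac{17434}{7299} \approx -2.3885$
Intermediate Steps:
$\frac{\left(-1\right) 31877 + 14443}{-6866 + 14165} = \frac{-31877 + 14443}{7299} = \left(-17434\right) \frac{1}{7299} = - \frac{17434}{7299}$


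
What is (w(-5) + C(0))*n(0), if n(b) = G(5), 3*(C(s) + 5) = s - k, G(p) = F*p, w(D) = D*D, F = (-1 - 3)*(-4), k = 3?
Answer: 1520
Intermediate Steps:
F = 16 (F = -4*(-4) = 16)
w(D) = D**2
G(p) = 16*p
C(s) = -6 + s/3 (C(s) = -5 + (s - 1*3)/3 = -5 + (s - 3)/3 = -5 + (-3 + s)/3 = -5 + (-1 + s/3) = -6 + s/3)
n(b) = 80 (n(b) = 16*5 = 80)
(w(-5) + C(0))*n(0) = ((-5)**2 + (-6 + (1/3)*0))*80 = (25 + (-6 + 0))*80 = (25 - 6)*80 = 19*80 = 1520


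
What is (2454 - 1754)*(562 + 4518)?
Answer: 3556000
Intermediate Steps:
(2454 - 1754)*(562 + 4518) = 700*5080 = 3556000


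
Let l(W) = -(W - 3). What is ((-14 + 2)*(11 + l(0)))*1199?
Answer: -201432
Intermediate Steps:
l(W) = 3 - W (l(W) = -(-3 + W) = 3 - W)
((-14 + 2)*(11 + l(0)))*1199 = ((-14 + 2)*(11 + (3 - 1*0)))*1199 = -12*(11 + (3 + 0))*1199 = -12*(11 + 3)*1199 = -12*14*1199 = -168*1199 = -201432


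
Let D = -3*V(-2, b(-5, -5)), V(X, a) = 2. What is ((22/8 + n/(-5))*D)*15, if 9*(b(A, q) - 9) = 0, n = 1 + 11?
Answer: -63/2 ≈ -31.500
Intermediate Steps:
n = 12
b(A, q) = 9 (b(A, q) = 9 + (⅑)*0 = 9 + 0 = 9)
D = -6 (D = -3*2 = -6)
((22/8 + n/(-5))*D)*15 = ((22/8 + 12/(-5))*(-6))*15 = ((22*(⅛) + 12*(-⅕))*(-6))*15 = ((11/4 - 12/5)*(-6))*15 = ((7/20)*(-6))*15 = -21/10*15 = -63/2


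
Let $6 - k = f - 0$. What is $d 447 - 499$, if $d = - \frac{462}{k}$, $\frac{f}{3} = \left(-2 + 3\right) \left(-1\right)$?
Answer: $-23445$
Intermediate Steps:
$f = -3$ ($f = 3 \left(-2 + 3\right) \left(-1\right) = 3 \cdot 1 \left(-1\right) = 3 \left(-1\right) = -3$)
$k = 9$ ($k = 6 - \left(-3 - 0\right) = 6 - \left(-3 + 0\right) = 6 - -3 = 6 + 3 = 9$)
$d = - \frac{154}{3}$ ($d = - \frac{462}{9} = \left(-462\right) \frac{1}{9} = - \frac{154}{3} \approx -51.333$)
$d 447 - 499 = \left(- \frac{154}{3}\right) 447 - 499 = -22946 - 499 = -23445$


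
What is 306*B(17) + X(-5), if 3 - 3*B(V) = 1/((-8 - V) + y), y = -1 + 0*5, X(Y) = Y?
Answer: 3964/13 ≈ 304.92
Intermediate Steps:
y = -1 (y = -1 + 0 = -1)
B(V) = 1 - 1/(3*(-9 - V)) (B(V) = 1 - 1/(3*((-8 - V) - 1)) = 1 - 1/(3*(-9 - V)))
306*B(17) + X(-5) = 306*((28/3 + 17)/(9 + 17)) - 5 = 306*((79/3)/26) - 5 = 306*((1/26)*(79/3)) - 5 = 306*(79/78) - 5 = 4029/13 - 5 = 3964/13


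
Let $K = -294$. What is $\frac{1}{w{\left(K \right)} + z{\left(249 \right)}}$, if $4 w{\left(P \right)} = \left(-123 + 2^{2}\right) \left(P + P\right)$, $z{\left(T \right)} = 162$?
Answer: $\frac{1}{17655} \approx 5.6641 \cdot 10^{-5}$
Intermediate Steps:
$w{\left(P \right)} = - \frac{119 P}{2}$ ($w{\left(P \right)} = \frac{\left(-123 + 2^{2}\right) \left(P + P\right)}{4} = \frac{\left(-123 + 4\right) 2 P}{4} = \frac{\left(-119\right) 2 P}{4} = \frac{\left(-238\right) P}{4} = - \frac{119 P}{2}$)
$\frac{1}{w{\left(K \right)} + z{\left(249 \right)}} = \frac{1}{\left(- \frac{119}{2}\right) \left(-294\right) + 162} = \frac{1}{17493 + 162} = \frac{1}{17655}$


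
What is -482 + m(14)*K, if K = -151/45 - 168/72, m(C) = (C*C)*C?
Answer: -724154/45 ≈ -16092.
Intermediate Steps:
m(C) = C³ (m(C) = C²*C = C³)
K = -256/45 (K = -151*1/45 - 168*1/72 = -151/45 - 7/3 = -256/45 ≈ -5.6889)
-482 + m(14)*K = -482 + 14³*(-256/45) = -482 + 2744*(-256/45) = -482 - 702464/45 = -724154/45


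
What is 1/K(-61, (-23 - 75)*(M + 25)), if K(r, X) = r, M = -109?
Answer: -1/61 ≈ -0.016393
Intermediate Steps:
1/K(-61, (-23 - 75)*(M + 25)) = 1/(-61) = -1/61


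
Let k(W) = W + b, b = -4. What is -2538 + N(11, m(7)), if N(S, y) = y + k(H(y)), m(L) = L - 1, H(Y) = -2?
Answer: -2538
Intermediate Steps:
k(W) = -4 + W (k(W) = W - 4 = -4 + W)
m(L) = -1 + L
N(S, y) = -6 + y (N(S, y) = y + (-4 - 2) = y - 6 = -6 + y)
-2538 + N(11, m(7)) = -2538 + (-6 + (-1 + 7)) = -2538 + (-6 + 6) = -2538 + 0 = -2538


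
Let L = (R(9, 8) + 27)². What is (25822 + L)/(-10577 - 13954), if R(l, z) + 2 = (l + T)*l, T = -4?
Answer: -30722/24531 ≈ -1.2524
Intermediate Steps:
R(l, z) = -2 + l*(-4 + l) (R(l, z) = -2 + (l - 4)*l = -2 + (-4 + l)*l = -2 + l*(-4 + l))
L = 4900 (L = ((-2 + 9² - 4*9) + 27)² = ((-2 + 81 - 36) + 27)² = (43 + 27)² = 70² = 4900)
(25822 + L)/(-10577 - 13954) = (25822 + 4900)/(-10577 - 13954) = 30722/(-24531) = 30722*(-1/24531) = -30722/24531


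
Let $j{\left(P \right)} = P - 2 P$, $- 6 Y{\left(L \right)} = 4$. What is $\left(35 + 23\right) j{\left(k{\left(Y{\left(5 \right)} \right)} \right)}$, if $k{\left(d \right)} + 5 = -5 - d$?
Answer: $\frac{1624}{3} \approx 541.33$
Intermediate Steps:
$Y{\left(L \right)} = - \frac{2}{3}$ ($Y{\left(L \right)} = \left(- \frac{1}{6}\right) 4 = - \frac{2}{3}$)
$k{\left(d \right)} = -10 - d$ ($k{\left(d \right)} = -5 - \left(5 + d\right) = -10 - d$)
$j{\left(P \right)} = - P$
$\left(35 + 23\right) j{\left(k{\left(Y{\left(5 \right)} \right)} \right)} = \left(35 + 23\right) \left(- (-10 - - \frac{2}{3})\right) = 58 \left(- (-10 + \frac{2}{3})\right) = 58 \left(\left(-1\right) \left(- \frac{28}{3}\right)\right) = 58 \cdot \frac{28}{3} = \frac{1624}{3}$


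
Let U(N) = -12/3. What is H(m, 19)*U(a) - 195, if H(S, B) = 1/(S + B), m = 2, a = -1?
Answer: -4099/21 ≈ -195.19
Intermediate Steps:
U(N) = -4 (U(N) = -12*1/3 = -4)
H(S, B) = 1/(B + S)
H(m, 19)*U(a) - 195 = -4/(19 + 2) - 195 = -4/21 - 195 = -4099/21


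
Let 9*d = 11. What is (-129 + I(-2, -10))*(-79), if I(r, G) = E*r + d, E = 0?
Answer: 90850/9 ≈ 10094.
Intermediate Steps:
d = 11/9 (d = (⅑)*11 = 11/9 ≈ 1.2222)
I(r, G) = 11/9 (I(r, G) = 0*r + 11/9 = 0 + 11/9 = 11/9)
(-129 + I(-2, -10))*(-79) = (-129 + 11/9)*(-79) = -1150/9*(-79) = 90850/9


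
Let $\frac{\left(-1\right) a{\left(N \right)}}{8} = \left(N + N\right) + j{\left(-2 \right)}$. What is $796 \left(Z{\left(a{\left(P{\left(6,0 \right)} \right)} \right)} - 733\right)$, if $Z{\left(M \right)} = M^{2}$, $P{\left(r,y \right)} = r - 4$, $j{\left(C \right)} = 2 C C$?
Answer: $6752468$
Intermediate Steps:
$j{\left(C \right)} = 2 C^{2}$
$P{\left(r,y \right)} = -4 + r$
$a{\left(N \right)} = -64 - 16 N$ ($a{\left(N \right)} = - 8 \left(\left(N + N\right) + 2 \left(-2\right)^{2}\right) = - 8 \left(2 N + 2 \cdot 4\right) = - 8 \left(2 N + 8\right) = - 8 \left(8 + 2 N\right) = -64 - 16 N$)
$796 \left(Z{\left(a{\left(P{\left(6,0 \right)} \right)} \right)} - 733\right) = 796 \left(\left(-64 - 16 \left(-4 + 6\right)\right)^{2} - 733\right) = 796 \left(\left(-64 - 32\right)^{2} - 733\right) = 796 \left(\left(-96\right)^{2} - 733\right) = 796 \left(9216 - 733\right) = 796 \cdot 8483 = 6752468$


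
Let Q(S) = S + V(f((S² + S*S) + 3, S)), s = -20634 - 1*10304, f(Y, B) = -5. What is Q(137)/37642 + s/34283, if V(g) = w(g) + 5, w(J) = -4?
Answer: -579918571/645240343 ≈ -0.89876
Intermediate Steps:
V(g) = 1 (V(g) = -4 + 5 = 1)
s = -30938 (s = -20634 - 10304 = -30938)
Q(S) = 1 + S (Q(S) = S + 1 = 1 + S)
Q(137)/37642 + s/34283 = (1 + 137)/37642 - 30938/34283 = 138*(1/37642) - 30938*1/34283 = 69/18821 - 30938/34283 = -579918571/645240343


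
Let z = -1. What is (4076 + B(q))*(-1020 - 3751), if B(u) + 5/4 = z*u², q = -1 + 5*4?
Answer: -70873205/4 ≈ -1.7718e+7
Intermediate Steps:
q = 19 (q = -1 + 20 = 19)
B(u) = -5/4 - u²
(4076 + B(q))*(-1020 - 3751) = (4076 + (-5/4 - 1*19²))*(-1020 - 3751) = (4076 + (-5/4 - 1*361))*(-4771) = (4076 + (-5/4 - 361))*(-4771) = (4076 - 1449/4)*(-4771) = (14855/4)*(-4771) = -70873205/4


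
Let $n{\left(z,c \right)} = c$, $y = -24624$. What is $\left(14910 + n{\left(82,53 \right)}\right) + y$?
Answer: $-9661$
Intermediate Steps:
$\left(14910 + n{\left(82,53 \right)}\right) + y = \left(14910 + 53\right) - 24624 = 14963 - 24624 = -9661$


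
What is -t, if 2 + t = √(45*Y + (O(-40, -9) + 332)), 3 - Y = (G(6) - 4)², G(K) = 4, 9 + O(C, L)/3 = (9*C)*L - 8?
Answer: 2 - 2*√2534 ≈ -98.678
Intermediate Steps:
O(C, L) = -51 + 27*C*L (O(C, L) = -27 + 3*((9*C)*L - 8) = -27 + 3*(9*C*L - 8) = -27 + 3*(-8 + 9*C*L) = -27 + (-24 + 27*C*L) = -51 + 27*C*L)
Y = 3 (Y = 3 - (4 - 4)² = 3 - 1*0² = 3 - 1*0 = 3 + 0 = 3)
t = -2 + 2*√2534 (t = -2 + √(45*3 + ((-51 + 27*(-40)*(-9)) + 332)) = -2 + √(135 + ((-51 + 9720) + 332)) = -2 + √(135 + (9669 + 332)) = -2 + √(135 + 10001) = -2 + √10136 = -2 + 2*√2534 ≈ 98.678)
-t = -(-2 + 2*√2534) = 2 - 2*√2534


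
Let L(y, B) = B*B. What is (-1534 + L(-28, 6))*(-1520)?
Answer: 2276960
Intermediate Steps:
L(y, B) = B²
(-1534 + L(-28, 6))*(-1520) = (-1534 + 6²)*(-1520) = (-1534 + 36)*(-1520) = -1498*(-1520) = 2276960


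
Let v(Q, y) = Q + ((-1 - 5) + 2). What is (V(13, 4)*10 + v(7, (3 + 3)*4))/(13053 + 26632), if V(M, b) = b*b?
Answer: 163/39685 ≈ 0.0041073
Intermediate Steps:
V(M, b) = b**2
v(Q, y) = -4 + Q (v(Q, y) = Q + (-6 + 2) = Q - 4 = -4 + Q)
(V(13, 4)*10 + v(7, (3 + 3)*4))/(13053 + 26632) = (4**2*10 + (-4 + 7))/(13053 + 26632) = (16*10 + 3)/39685 = (160 + 3)*(1/39685) = 163*(1/39685) = 163/39685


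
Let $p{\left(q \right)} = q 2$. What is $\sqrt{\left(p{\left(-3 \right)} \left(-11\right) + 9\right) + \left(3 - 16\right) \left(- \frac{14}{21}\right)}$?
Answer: $\frac{\sqrt{753}}{3} \approx 9.1469$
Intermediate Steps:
$p{\left(q \right)} = 2 q$
$\sqrt{\left(p{\left(-3 \right)} \left(-11\right) + 9\right) + \left(3 - 16\right) \left(- \frac{14}{21}\right)} = \sqrt{\left(2 \left(-3\right) \left(-11\right) + 9\right) + \left(3 - 16\right) \left(- \frac{14}{21}\right)} = \sqrt{\left(\left(-6\right) \left(-11\right) + 9\right) - 13 \left(\left(-14\right) \frac{1}{21}\right)} = \sqrt{\left(66 + 9\right) - - \frac{26}{3}} = \sqrt{75 + \frac{26}{3}} = \sqrt{\frac{251}{3}} = \frac{\sqrt{753}}{3}$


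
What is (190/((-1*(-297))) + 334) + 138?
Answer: 140374/297 ≈ 472.64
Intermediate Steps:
(190/((-1*(-297))) + 334) + 138 = (190/297 + 334) + 138 = 99388/297 + 138 = 140374/297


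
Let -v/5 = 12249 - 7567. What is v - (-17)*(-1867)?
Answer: -55149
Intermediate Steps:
v = -23410 (v = -5*(12249 - 7567) = -5*4682 = -23410)
v - (-17)*(-1867) = -23410 - (-17)*(-1867) = -23410 - 1*31739 = -23410 - 31739 = -55149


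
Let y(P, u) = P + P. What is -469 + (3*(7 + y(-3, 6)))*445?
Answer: 866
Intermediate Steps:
y(P, u) = 2*P
-469 + (3*(7 + y(-3, 6)))*445 = -469 + (3*(7 + 2*(-3)))*445 = -469 + (3*(7 - 6))*445 = -469 + (3*1)*445 = -469 + 3*445 = -469 + 1335 = 866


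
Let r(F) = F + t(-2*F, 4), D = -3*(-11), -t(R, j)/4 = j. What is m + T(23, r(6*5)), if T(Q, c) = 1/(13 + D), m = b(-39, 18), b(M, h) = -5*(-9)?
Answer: 2071/46 ≈ 45.022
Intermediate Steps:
b(M, h) = 45
m = 45
t(R, j) = -4*j
D = 33
r(F) = -16 + F (r(F) = F - 4*4 = F - 16 = -16 + F)
T(Q, c) = 1/46 (T(Q, c) = 1/(13 + 33) = 1/46)
m + T(23, r(6*5)) = 45 + 1/46 = 2071/46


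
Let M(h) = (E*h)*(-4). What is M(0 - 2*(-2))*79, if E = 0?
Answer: 0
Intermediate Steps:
M(h) = 0 (M(h) = (0*h)*(-4) = 0*(-4) = 0)
M(0 - 2*(-2))*79 = 0*79 = 0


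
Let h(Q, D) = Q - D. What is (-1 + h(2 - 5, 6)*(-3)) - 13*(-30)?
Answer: 416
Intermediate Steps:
(-1 + h(2 - 5, 6)*(-3)) - 13*(-30) = (-1 + ((2 - 5) - 1*6)*(-3)) - 13*(-30) = (-1 + (-3 - 6)*(-3)) + 390 = (-1 - 9*(-3)) + 390 = (-1 + 27) + 390 = 26 + 390 = 416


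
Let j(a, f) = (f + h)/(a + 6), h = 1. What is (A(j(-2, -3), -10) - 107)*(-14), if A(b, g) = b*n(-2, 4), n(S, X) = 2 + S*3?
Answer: 1470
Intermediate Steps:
j(a, f) = (1 + f)/(6 + a) (j(a, f) = (f + 1)/(a + 6) = (1 + f)/(6 + a))
n(S, X) = 2 + 3*S
A(b, g) = -4*b (A(b, g) = b*(2 + 3*(-2)) = b*(2 - 6) = b*(-4) = -4*b)
(A(j(-2, -3), -10) - 107)*(-14) = (-4*(1 - 3)/(6 - 2) - 107)*(-14) = (-4*(-2)/4 - 107)*(-14) = (-(-2) - 107)*(-14) = (-4*(-½) - 107)*(-14) = (2 - 107)*(-14) = -105*(-14) = 1470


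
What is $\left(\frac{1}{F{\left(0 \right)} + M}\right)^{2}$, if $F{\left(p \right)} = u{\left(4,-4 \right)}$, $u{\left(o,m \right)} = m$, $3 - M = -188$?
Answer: $\frac{1}{34969} \approx 2.8597 \cdot 10^{-5}$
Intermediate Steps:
$M = 191$ ($M = 3 - -188 = 3 + 188 = 191$)
$F{\left(p \right)} = -4$
$\left(\frac{1}{F{\left(0 \right)} + M}\right)^{2} = \left(\frac{1}{-4 + 191}\right)^{2} = \left(\frac{1}{187}\right)^{2} = \frac{1}{34969}$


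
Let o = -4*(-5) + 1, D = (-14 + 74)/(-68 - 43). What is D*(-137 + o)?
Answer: 2320/37 ≈ 62.703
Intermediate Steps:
D = -20/37 (D = 60/(-111) = 60*(-1/111) = -20/37 ≈ -0.54054)
o = 21 (o = 20 + 1 = 21)
D*(-137 + o) = -20*(-137 + 21)/37 = -20/37*(-116) = 2320/37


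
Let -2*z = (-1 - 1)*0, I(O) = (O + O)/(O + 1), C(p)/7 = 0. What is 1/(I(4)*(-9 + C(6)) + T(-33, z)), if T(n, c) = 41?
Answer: 5/133 ≈ 0.037594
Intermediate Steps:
C(p) = 0 (C(p) = 7*0 = 0)
I(O) = 2*O/(1 + O) (I(O) = (2*O)/(1 + O) = 2*O/(1 + O))
z = 0 (z = -(-1 - 1)*0/2 = -(-1)*0 = -½*0 = 0)
1/(I(4)*(-9 + C(6)) + T(-33, z)) = 1/((2*4/(1 + 4))*(-9 + 0) + 41) = 1/((2*4/5)*(-9) + 41) = 1/((2*4*(⅕))*(-9) + 41) = 1/((8/5)*(-9) + 41) = 1/(-72/5 + 41) = 1/(133/5) = 5/133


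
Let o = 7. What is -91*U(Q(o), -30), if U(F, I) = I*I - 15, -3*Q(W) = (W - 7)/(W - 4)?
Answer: -80535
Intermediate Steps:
Q(W) = -(-7 + W)/(3*(-4 + W)) (Q(W) = -(W - 7)/(3*(W - 4)) = -(-7 + W)/(3*(-4 + W)))
U(F, I) = -15 + I**2 (U(F, I) = I**2 - 15 = -15 + I**2)
-91*U(Q(o), -30) = -91*(-15 + (-30)**2) = -91*(-15 + 900) = -91*885 = -80535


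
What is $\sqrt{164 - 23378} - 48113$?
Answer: $-48113 + i \sqrt{23214} \approx -48113.0 + 152.36 i$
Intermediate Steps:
$\sqrt{164 - 23378} - 48113 = \sqrt{-23214} - 48113 = i \sqrt{23214} - 48113 = -48113 + i \sqrt{23214}$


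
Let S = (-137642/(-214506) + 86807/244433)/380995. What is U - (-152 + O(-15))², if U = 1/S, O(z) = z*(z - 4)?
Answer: 1360853431933537/3733204952 ≈ 3.6453e+5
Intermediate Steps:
O(z) = z*(-4 + z)
S = 3733204952/1426890094329465 (S = (-137642*(-1/214506) + 86807*(1/244433))*(1/380995) = (68821/107253 + 12401/34919)*(1/380995) = (3733204952/3745167507)*(1/380995) = 3733204952/1426890094329465 ≈ 2.6163e-6)
U = 1426890094329465/3733204952 (U = 1/(3733204952/1426890094329465) = 1426890094329465/3733204952 ≈ 3.8222e+5)
U - (-152 + O(-15))² = 1426890094329465/3733204952 - (-152 - 15*(-4 - 15))² = 1426890094329465/3733204952 - (-152 - 15*(-19))² = 1426890094329465/3733204952 - (-152 + 285)² = 1426890094329465/3733204952 - 1*133² = 1426890094329465/3733204952 - 1*17689 = 1426890094329465/3733204952 - 17689 = 1360853431933537/3733204952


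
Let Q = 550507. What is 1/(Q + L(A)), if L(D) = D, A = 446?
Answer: 1/550953 ≈ 1.8150e-6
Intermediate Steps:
1/(Q + L(A)) = 1/(550507 + 446) = 1/550953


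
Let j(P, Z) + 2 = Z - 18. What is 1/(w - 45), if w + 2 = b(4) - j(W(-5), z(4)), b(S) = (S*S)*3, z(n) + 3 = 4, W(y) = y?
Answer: 1/20 ≈ 0.050000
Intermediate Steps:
z(n) = 1 (z(n) = -3 + 4 = 1)
j(P, Z) = -20 + Z (j(P, Z) = -2 + (Z - 18) = -2 + (-18 + Z) = -20 + Z)
b(S) = 3*S² (b(S) = S²*3 = 3*S²)
w = 65 (w = -2 + (3*4² - (-20 + 1)) = -2 + (3*16 - 1*(-19)) = -2 + (48 + 19) = -2 + 67 = 65)
1/(w - 45) = 1/(65 - 45) = 1/20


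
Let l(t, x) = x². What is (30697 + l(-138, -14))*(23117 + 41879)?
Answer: 2007921428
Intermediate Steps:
(30697 + l(-138, -14))*(23117 + 41879) = (30697 + (-14)²)*(23117 + 41879) = (30697 + 196)*64996 = 30893*64996 = 2007921428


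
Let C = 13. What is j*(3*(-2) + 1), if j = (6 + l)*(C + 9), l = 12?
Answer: -1980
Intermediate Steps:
j = 396 (j = (6 + 12)*(13 + 9) = 18*22 = 396)
j*(3*(-2) + 1) = 396*(3*(-2) + 1) = 396*(-6 + 1) = 396*(-5) = -1980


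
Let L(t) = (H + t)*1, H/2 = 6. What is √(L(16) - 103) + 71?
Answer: 71 + 5*I*√3 ≈ 71.0 + 8.6602*I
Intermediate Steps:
H = 12 (H = 2*6 = 12)
L(t) = 12 + t (L(t) = (12 + t)*1 = 12 + t)
√(L(16) - 103) + 71 = √((12 + 16) - 103) + 71 = √(28 - 103) + 71 = √(-75) + 71 = 5*I*√3 + 71 = 71 + 5*I*√3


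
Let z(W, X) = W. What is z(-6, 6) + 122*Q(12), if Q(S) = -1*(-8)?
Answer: 970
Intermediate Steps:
Q(S) = 8
z(-6, 6) + 122*Q(12) = -6 + 122*8 = -6 + 976 = 970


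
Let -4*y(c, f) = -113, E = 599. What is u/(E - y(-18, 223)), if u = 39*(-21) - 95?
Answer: -3656/2283 ≈ -1.6014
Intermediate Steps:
y(c, f) = 113/4 (y(c, f) = -1/4*(-113) = 113/4)
u = -914 (u = -819 - 95 = -914)
u/(E - y(-18, 223)) = -914/(599 - 1*113/4) = -914/(599 - 113/4) = -914/2283/4 = -914*4/2283 = -3656/2283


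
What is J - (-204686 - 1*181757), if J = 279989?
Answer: 666432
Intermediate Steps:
J - (-204686 - 1*181757) = 279989 - (-204686 - 1*181757) = 279989 - (-204686 - 181757) = 279989 - 1*(-386443) = 279989 + 386443 = 666432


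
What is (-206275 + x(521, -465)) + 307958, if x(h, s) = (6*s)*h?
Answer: -1351907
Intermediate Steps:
x(h, s) = 6*h*s
(-206275 + x(521, -465)) + 307958 = (-206275 + 6*521*(-465)) + 307958 = (-206275 - 1453590) + 307958 = -1659865 + 307958 = -1351907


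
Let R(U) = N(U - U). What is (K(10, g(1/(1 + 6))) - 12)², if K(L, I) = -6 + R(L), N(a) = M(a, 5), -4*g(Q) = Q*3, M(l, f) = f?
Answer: 169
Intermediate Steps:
g(Q) = -3*Q/4 (g(Q) = -Q*3/4 = -3*Q/4)
N(a) = 5
R(U) = 5
K(L, I) = -1 (K(L, I) = -6 + 5 = -1)
(K(10, g(1/(1 + 6))) - 12)² = (-1 - 12)² = (-13)² = 169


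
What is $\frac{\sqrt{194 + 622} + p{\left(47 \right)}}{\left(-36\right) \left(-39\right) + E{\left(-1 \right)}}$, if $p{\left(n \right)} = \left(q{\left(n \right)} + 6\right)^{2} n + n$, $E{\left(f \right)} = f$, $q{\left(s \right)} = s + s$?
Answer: $\frac{470047}{1403} + \frac{4 \sqrt{51}}{1403} \approx 335.05$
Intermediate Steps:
$q{\left(s \right)} = 2 s$
$p{\left(n \right)} = n + n \left(6 + 2 n\right)^{2}$ ($p{\left(n \right)} = \left(2 n + 6\right)^{2} n + n = \left(6 + 2 n\right)^{2} n + n = n \left(6 + 2 n\right)^{2} + n = n + n \left(6 + 2 n\right)^{2}$)
$\frac{\sqrt{194 + 622} + p{\left(47 \right)}}{\left(-36\right) \left(-39\right) + E{\left(-1 \right)}} = \frac{\sqrt{194 + 622} + 47 \left(1 + 4 \left(3 + 47\right)^{2}\right)}{\left(-36\right) \left(-39\right) - 1} = \frac{\sqrt{816} + 47 \left(1 + 4 \cdot 50^{2}\right)}{1404 - 1} = \frac{4 \sqrt{51} + 47 \left(1 + 4 \cdot 2500\right)}{1403} = \left(4 \sqrt{51} + 47 \left(1 + 10000\right)\right) \frac{1}{1403} = \left(4 \sqrt{51} + 47 \cdot 10001\right) \frac{1}{1403} = \left(4 \sqrt{51} + 470047\right) \frac{1}{1403} = \left(470047 + 4 \sqrt{51}\right) \frac{1}{1403} = \frac{470047}{1403} + \frac{4 \sqrt{51}}{1403}$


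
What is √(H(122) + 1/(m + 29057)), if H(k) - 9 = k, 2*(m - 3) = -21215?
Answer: 3*√163837765/3355 ≈ 11.446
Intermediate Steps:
m = -21209/2 (m = 3 + (½)*(-21215) = 3 - 21215/2 = -21209/2 ≈ -10605.)
H(k) = 9 + k
√(H(122) + 1/(m + 29057)) = √((9 + 122) + 1/(-21209/2 + 29057)) = √(131 + 1/(36905/2)) = √(131 + 2/36905) = √(4834557/36905) = 3*√163837765/3355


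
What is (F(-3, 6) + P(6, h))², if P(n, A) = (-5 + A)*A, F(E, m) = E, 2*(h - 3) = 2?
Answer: 49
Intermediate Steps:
h = 4 (h = 3 + (½)*2 = 3 + 1 = 4)
P(n, A) = A*(-5 + A)
(F(-3, 6) + P(6, h))² = (-3 + 4*(-5 + 4))² = (-3 + 4*(-1))² = (-3 - 4)² = (-7)² = 49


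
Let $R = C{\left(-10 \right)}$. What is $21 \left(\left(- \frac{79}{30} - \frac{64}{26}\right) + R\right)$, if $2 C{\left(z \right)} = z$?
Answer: $- \frac{27559}{130} \approx -211.99$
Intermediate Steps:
$C{\left(z \right)} = \frac{z}{2}$
$R = -5$ ($R = \frac{1}{2} \left(-10\right) = -5$)
$21 \left(\left(- \frac{79}{30} - \frac{64}{26}\right) + R\right) = 21 \left(\left(- \frac{79}{30} - \frac{64}{26}\right) - 5\right) = 21 \left(\left(\left(-79\right) \frac{1}{30} - \frac{32}{13}\right) - 5\right) = 21 \left(\left(- \frac{79}{30} - \frac{32}{13}\right) - 5\right) = 21 \left(- \frac{1987}{390} - 5\right) = 21 \left(- \frac{3937}{390}\right) = - \frac{27559}{130}$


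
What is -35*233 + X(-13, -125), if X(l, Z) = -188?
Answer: -8343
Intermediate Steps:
-35*233 + X(-13, -125) = -35*233 - 188 = -8155 - 188 = -8343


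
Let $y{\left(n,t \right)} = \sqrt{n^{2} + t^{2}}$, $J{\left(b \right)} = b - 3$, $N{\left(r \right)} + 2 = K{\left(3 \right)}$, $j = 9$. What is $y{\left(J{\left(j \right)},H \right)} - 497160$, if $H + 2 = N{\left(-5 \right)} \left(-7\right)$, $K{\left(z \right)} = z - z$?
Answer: $-497160 + 6 \sqrt{5} \approx -4.9715 \cdot 10^{5}$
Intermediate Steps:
$K{\left(z \right)} = 0$
$N{\left(r \right)} = -2$ ($N{\left(r \right)} = -2 + 0 = -2$)
$J{\left(b \right)} = -3 + b$ ($J{\left(b \right)} = b - 3 = -3 + b$)
$H = 12$ ($H = -2 - -14 = -2 + 14 = 12$)
$y{\left(J{\left(j \right)},H \right)} - 497160 = \sqrt{\left(-3 + 9\right)^{2} + 12^{2}} - 497160 = \sqrt{6^{2} + 144} - 497160 = \sqrt{36 + 144} - 497160 = \sqrt{180} - 497160 = 6 \sqrt{5} - 497160 = -497160 + 6 \sqrt{5}$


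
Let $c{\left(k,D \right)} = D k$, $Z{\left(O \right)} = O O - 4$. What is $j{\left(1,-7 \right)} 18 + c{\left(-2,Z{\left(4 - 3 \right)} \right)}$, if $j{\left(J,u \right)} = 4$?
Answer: $78$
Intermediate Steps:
$Z{\left(O \right)} = -4 + O^{2}$ ($Z{\left(O \right)} = O^{2} - 4 = -4 + O^{2}$)
$j{\left(1,-7 \right)} 18 + c{\left(-2,Z{\left(4 - 3 \right)} \right)} = 4 \cdot 18 + \left(-4 + \left(4 - 3\right)^{2}\right) \left(-2\right) = 72 + \left(-4 + 1^{2}\right) \left(-2\right) = 72 + \left(-4 + 1\right) \left(-2\right) = 72 - -6 = 72 + 6 = 78$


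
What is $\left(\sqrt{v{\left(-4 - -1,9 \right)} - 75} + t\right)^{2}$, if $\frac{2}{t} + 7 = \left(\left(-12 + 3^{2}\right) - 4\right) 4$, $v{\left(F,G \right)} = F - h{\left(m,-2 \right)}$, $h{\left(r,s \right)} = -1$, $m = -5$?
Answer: $\frac{\left(2 - 35 i \sqrt{77}\right)^{2}}{1225} \approx -76.997 - 1.0029 i$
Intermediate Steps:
$v{\left(F,G \right)} = 1 + F$ ($v{\left(F,G \right)} = F - -1 = F + 1 = 1 + F$)
$t = - \frac{2}{35}$ ($t = \frac{2}{-7 + \left(\left(-12 + 3^{2}\right) - 4\right) 4} = \frac{2}{-7 + \left(\left(-12 + 9\right) - 4\right) 4} = \frac{2}{-7 + \left(-3 - 4\right) 4} = \frac{2}{-7 - 28} = \frac{2}{-35} = 2 \left(- \frac{1}{35}\right) = - \frac{2}{35} \approx -0.057143$)
$\left(\sqrt{v{\left(-4 - -1,9 \right)} - 75} + t\right)^{2} = \left(\sqrt{\left(1 - 3\right) - 75} - \frac{2}{35}\right)^{2} = \left(\sqrt{-2 - 75} - \frac{2}{35}\right)^{2} = \left(\sqrt{-77} - \frac{2}{35}\right)^{2} = \left(i \sqrt{77} - \frac{2}{35}\right)^{2} = \left(- \frac{2}{35} + i \sqrt{77}\right)^{2}$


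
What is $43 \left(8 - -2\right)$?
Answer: $430$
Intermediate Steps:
$43 \left(8 - -2\right) = 43 \left(8 + \left(-9 + 11\right)\right) = 43 \left(8 + 2\right) = 43 \cdot 10 = 430$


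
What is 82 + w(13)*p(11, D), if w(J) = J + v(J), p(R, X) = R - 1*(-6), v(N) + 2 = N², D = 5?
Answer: 3142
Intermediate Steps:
v(N) = -2 + N²
p(R, X) = 6 + R (p(R, X) = R + 6 = 6 + R)
w(J) = -2 + J + J² (w(J) = J + (-2 + J²) = -2 + J + J²)
82 + w(13)*p(11, D) = 82 + (-2 + 13 + 13²)*(6 + 11) = 82 + (-2 + 13 + 169)*17 = 82 + 180*17 = 82 + 3060 = 3142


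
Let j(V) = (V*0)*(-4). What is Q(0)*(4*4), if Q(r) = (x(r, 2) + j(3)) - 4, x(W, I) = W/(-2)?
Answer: -64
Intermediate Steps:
j(V) = 0 (j(V) = 0*(-4) = 0)
x(W, I) = -W/2 (x(W, I) = W*(-1/2) = -W/2)
Q(r) = -4 - r/2 (Q(r) = (-r/2 + 0) - 4 = -r/2 - 4 = -4 - r/2)
Q(0)*(4*4) = (-4 - 1/2*0)*(4*4) = (-4 + 0)*16 = -4*16 = -64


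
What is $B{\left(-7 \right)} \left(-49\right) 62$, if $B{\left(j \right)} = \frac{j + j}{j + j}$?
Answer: $-3038$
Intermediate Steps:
$B{\left(j \right)} = 1$ ($B{\left(j \right)} = \frac{2 j}{2 j} = 2 j \frac{1}{2 j} = 1$)
$B{\left(-7 \right)} \left(-49\right) 62 = 1 \left(-49\right) 62 = \left(-49\right) 62 = -3038$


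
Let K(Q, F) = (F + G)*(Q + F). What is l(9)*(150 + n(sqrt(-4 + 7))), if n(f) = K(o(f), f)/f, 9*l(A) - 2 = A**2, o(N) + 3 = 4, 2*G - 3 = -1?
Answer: 12616/9 + 332*sqrt(3)/27 ≈ 1423.1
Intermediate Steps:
G = 1 (G = 3/2 + (1/2)*(-1) = 3/2 - 1/2 = 1)
o(N) = 1 (o(N) = -3 + 4 = 1)
K(Q, F) = (1 + F)*(F + Q) (K(Q, F) = (F + 1)*(Q + F) = (1 + F)*(F + Q))
l(A) = 2/9 + A**2/9
n(f) = (1 + f**2 + 2*f)/f (n(f) = (f + 1 + f**2 + f*1)/f = (f + 1 + f**2 + f)/f = (1 + f**2 + 2*f)/f)
l(9)*(150 + n(sqrt(-4 + 7))) = (2/9 + (1/9)*9**2)*(150 + (2 + sqrt(-4 + 7) + 1/(sqrt(-4 + 7)))) = (2/9 + (1/9)*81)*(150 + (2 + sqrt(3) + 1/(sqrt(3)))) = (2/9 + 9)*(150 + (2 + sqrt(3) + sqrt(3)/3)) = 83*(150 + (2 + 4*sqrt(3)/3))/9 = 83*(152 + 4*sqrt(3)/3)/9 = 12616/9 + 332*sqrt(3)/27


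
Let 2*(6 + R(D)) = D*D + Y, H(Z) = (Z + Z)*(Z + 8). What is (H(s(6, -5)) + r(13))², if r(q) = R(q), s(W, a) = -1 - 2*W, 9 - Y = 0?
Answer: 45369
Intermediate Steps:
Y = 9 (Y = 9 - 1*0 = 9 + 0 = 9)
s(W, a) = -1 - 2*W
H(Z) = 2*Z*(8 + Z) (H(Z) = (2*Z)*(8 + Z) = 2*Z*(8 + Z))
R(D) = -3/2 + D²/2 (R(D) = -6 + (D*D + 9)/2 = -6 + (D² + 9)/2 = -6 + (9 + D²)/2 = -6 + (9/2 + D²/2) = -3/2 + D²/2)
r(q) = -3/2 + q²/2
(H(s(6, -5)) + r(13))² = (2*(-1 - 2*6)*(8 + (-1 - 2*6)) + (-3/2 + (½)*13²))² = (2*(-1 - 12)*(8 + (-1 - 12)) + (-3/2 + (½)*169))² = (2*(-13)*(8 - 13) + (-3/2 + 169/2))² = (2*(-13)*(-5) + 83)² = (130 + 83)² = 213² = 45369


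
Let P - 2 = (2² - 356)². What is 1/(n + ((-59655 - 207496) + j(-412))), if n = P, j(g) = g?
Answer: -1/143657 ≈ -6.9610e-6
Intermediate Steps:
P = 123906 (P = 2 + (2² - 356)² = 2 + (4 - 356)² = 2 + (-352)² = 2 + 123904 = 123906)
n = 123906
1/(n + ((-59655 - 207496) + j(-412))) = 1/(123906 + ((-59655 - 207496) - 412)) = 1/(123906 + (-267151 - 412)) = 1/(123906 - 267563) = 1/(-143657) = -1/143657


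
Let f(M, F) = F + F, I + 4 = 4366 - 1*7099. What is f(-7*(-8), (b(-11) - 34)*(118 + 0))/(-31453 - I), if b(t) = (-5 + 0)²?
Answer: 177/2393 ≈ 0.073966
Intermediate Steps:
b(t) = 25 (b(t) = (-5)² = 25)
I = -2737 (I = -4 + (4366 - 1*7099) = -4 + (4366 - 7099) = -4 - 2733 = -2737)
f(M, F) = 2*F
f(-7*(-8), (b(-11) - 34)*(118 + 0))/(-31453 - I) = (2*((25 - 34)*(118 + 0)))/(-31453 - 1*(-2737)) = (2*(-9*118))/(-31453 + 2737) = (2*(-1062))/(-28716) = -2124*(-1/28716) = 177/2393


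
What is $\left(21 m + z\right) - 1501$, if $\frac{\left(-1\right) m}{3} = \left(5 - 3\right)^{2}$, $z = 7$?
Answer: $-1746$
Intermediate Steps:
$m = -12$ ($m = - 3 \left(5 - 3\right)^{2} = - 3 \cdot 2^{2} = \left(-3\right) 4 = -12$)
$\left(21 m + z\right) - 1501 = \left(21 \left(-12\right) + 7\right) - 1501 = \left(-252 + 7\right) - 1501 = -245 - 1501 = -1746$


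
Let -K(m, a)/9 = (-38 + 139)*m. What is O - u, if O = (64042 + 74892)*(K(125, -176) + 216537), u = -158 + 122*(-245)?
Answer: 14298005856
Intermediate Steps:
K(m, a) = -909*m (K(m, a) = -9*(-38 + 139)*m = -909*m)
u = -30048 (u = -158 - 29890 = -30048)
O = 14297975808 (O = (64042 + 74892)*(-909*125 + 216537) = 138934*(-113625 + 216537) = 138934*102912 = 14297975808)
O - u = 14297975808 - 1*(-30048) = 14297975808 + 30048 = 14298005856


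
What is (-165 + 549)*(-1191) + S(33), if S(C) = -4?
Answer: -457348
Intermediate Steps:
(-165 + 549)*(-1191) + S(33) = (-165 + 549)*(-1191) - 4 = 384*(-1191) - 4 = -457344 - 4 = -457348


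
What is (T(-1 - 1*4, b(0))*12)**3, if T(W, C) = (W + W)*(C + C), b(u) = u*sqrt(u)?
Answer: 0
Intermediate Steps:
b(u) = u**(3/2)
T(W, C) = 4*C*W (T(W, C) = (2*W)*(2*C) = 4*C*W)
(T(-1 - 1*4, b(0))*12)**3 = ((4*0**(3/2)*(-1 - 1*4))*12)**3 = ((4*0*(-1 - 4))*12)**3 = ((4*0*(-5))*12)**3 = (0*12)**3 = 0**3 = 0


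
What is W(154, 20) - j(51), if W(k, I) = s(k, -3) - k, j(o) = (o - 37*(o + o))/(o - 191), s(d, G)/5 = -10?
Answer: -32283/140 ≈ -230.59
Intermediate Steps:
s(d, G) = -50 (s(d, G) = 5*(-10) = -50)
j(o) = -73*o/(-191 + o) (j(o) = (o - 74*o)/(-191 + o) = (-73*o)/(-191 + o) = -73*o/(-191 + o))
W(k, I) = -50 - k
W(154, 20) - j(51) = (-50 - 1*154) - (-73)*51/(-191 + 51) = (-50 - 154) - (-73)*51/(-140) = -204 - (-73)*51*(-1)/140 = -204 - 1*3723/140 = -204 - 3723/140 = -32283/140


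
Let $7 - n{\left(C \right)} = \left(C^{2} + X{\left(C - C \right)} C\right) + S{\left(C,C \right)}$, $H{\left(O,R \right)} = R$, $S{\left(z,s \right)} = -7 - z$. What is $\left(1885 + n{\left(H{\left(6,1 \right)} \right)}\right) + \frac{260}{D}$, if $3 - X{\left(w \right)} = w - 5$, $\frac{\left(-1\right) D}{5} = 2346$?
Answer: $\frac{2218117}{1173} \approx 1891.0$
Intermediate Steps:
$D = -11730$ ($D = \left(-5\right) 2346 = -11730$)
$X{\left(w \right)} = 8 - w$ ($X{\left(w \right)} = 3 - \left(w - 5\right) = 3 - \left(-5 + w\right) = 8 - w$)
$n{\left(C \right)} = 14 - C^{2} - 7 C$ ($n{\left(C \right)} = 7 - \left(\left(C^{2} + \left(8 - \left(C - C\right)\right) C\right) - \left(7 + C\right)\right) = 7 - \left(\left(C^{2} + \left(8 - 0\right) C\right) - \left(7 + C\right)\right) = 7 - \left(\left(C^{2} + \left(8 + 0\right) C\right) - \left(7 + C\right)\right) = 7 - \left(\left(C^{2} + 8 C\right) - \left(7 + C\right)\right) = 7 - \left(-7 + C^{2} + 7 C\right) = 14 - C^{2} - 7 C$)
$\left(1885 + n{\left(H{\left(6,1 \right)} \right)}\right) + \frac{260}{D} = \left(1885 - -6\right) + \frac{260}{-11730} = \left(1885 - -6\right) + 260 \left(- \frac{1}{11730}\right) = \left(1885 - -6\right) - \frac{26}{1173} = \left(1885 + 6\right) - \frac{26}{1173} = 1891 - \frac{26}{1173} = \frac{2218117}{1173}$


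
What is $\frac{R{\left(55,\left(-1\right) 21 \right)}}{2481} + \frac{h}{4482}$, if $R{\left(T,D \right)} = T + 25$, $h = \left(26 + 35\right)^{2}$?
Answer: $\frac{3196787}{3706614} \approx 0.86245$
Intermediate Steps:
$h = 3721$ ($h = 61^{2} = 3721$)
$R{\left(T,D \right)} = 25 + T$
$\frac{R{\left(55,\left(-1\right) 21 \right)}}{2481} + \frac{h}{4482} = \frac{25 + 55}{2481} + \frac{3721}{4482} = 80 \cdot \frac{1}{2481} + 3721 \cdot \frac{1}{4482} = \frac{80}{2481} + \frac{3721}{4482} = \frac{3196787}{3706614}$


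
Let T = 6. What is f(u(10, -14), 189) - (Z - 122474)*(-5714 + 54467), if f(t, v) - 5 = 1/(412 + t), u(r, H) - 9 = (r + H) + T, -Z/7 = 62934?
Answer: 11610725669344/423 ≈ 2.7449e+10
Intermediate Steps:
Z = -440538 (Z = -7*62934 = -440538)
u(r, H) = 15 + H + r (u(r, H) = 9 + ((r + H) + 6) = 9 + ((H + r) + 6) = 9 + (6 + H + r) = 15 + H + r)
f(t, v) = 5 + 1/(412 + t)
f(u(10, -14), 189) - (Z - 122474)*(-5714 + 54467) = (2061 + 5*(15 - 14 + 10))/(412 + (15 - 14 + 10)) - (-440538 - 122474)*(-5714 + 54467) = (2061 + 5*11)/(412 + 11) - (-563012)*48753 = (2061 + 55)/423 - 1*(-27448524036) = (1/423)*2116 + 27448524036 = 2116/423 + 27448524036 = 11610725669344/423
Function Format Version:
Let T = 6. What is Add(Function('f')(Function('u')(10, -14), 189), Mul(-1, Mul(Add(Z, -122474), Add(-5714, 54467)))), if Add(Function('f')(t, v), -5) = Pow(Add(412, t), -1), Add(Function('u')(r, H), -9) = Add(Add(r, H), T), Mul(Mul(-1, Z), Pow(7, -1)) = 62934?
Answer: Rational(11610725669344, 423) ≈ 2.7449e+10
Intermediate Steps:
Z = -440538 (Z = Mul(-7, 62934) = -440538)
Function('u')(r, H) = Add(15, H, r) (Function('u')(r, H) = Add(9, Add(Add(r, H), 6)) = Add(9, Add(Add(H, r), 6)) = Add(9, Add(6, H, r)) = Add(15, H, r))
Function('f')(t, v) = Add(5, Pow(Add(412, t), -1))
Add(Function('f')(Function('u')(10, -14), 189), Mul(-1, Mul(Add(Z, -122474), Add(-5714, 54467)))) = Add(Mul(Pow(Add(412, Add(15, -14, 10)), -1), Add(2061, Mul(5, Add(15, -14, 10)))), Mul(-1, Mul(Add(-440538, -122474), Add(-5714, 54467)))) = Add(Mul(Pow(Add(412, 11), -1), Add(2061, Mul(5, 11))), Mul(-1, Mul(-563012, 48753))) = Add(Mul(Pow(423, -1), Add(2061, 55)), Mul(-1, -27448524036)) = Add(Mul(Rational(1, 423), 2116), 27448524036) = Add(Rational(2116, 423), 27448524036) = Rational(11610725669344, 423)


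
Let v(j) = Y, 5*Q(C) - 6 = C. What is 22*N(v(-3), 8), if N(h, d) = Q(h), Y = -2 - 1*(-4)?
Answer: 176/5 ≈ 35.200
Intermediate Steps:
Y = 2 (Y = -2 + 4 = 2)
Q(C) = 6/5 + C/5
v(j) = 2
N(h, d) = 6/5 + h/5
22*N(v(-3), 8) = 22*(6/5 + (⅕)*2) = 22*(6/5 + ⅖) = 22*(8/5) = 176/5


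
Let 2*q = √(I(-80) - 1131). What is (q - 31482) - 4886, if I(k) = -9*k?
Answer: -36368 + I*√411/2 ≈ -36368.0 + 10.137*I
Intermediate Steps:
q = I*√411/2 (q = √(-9*(-80) - 1131)/2 = √(720 - 1131)/2 = √(-411)/2 = (I*√411)/2 = I*√411/2 ≈ 10.137*I)
(q - 31482) - 4886 = (I*√411/2 - 31482) - 4886 = (-31482 + I*√411/2) - 4886 = -36368 + I*√411/2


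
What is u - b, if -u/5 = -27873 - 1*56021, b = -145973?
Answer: 565443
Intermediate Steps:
u = 419470 (u = -5*(-27873 - 1*56021) = -5*(-27873 - 56021) = -5*(-83894) = 419470)
u - b = 419470 - 1*(-145973) = 419470 + 145973 = 565443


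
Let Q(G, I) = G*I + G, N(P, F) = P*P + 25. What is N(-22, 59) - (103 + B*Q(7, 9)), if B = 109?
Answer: -7224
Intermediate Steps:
N(P, F) = 25 + P² (N(P, F) = P² + 25 = 25 + P²)
Q(G, I) = G + G*I
N(-22, 59) - (103 + B*Q(7, 9)) = (25 + (-22)²) - (103 + 109*(7*(1 + 9))) = (25 + 484) - (103 + 109*(7*10)) = 509 - (103 + 109*70) = 509 - (103 + 7630) = 509 - 1*7733 = 509 - 7733 = -7224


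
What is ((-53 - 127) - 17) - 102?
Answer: -299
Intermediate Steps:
((-53 - 127) - 17) - 102 = (-180 - 17) - 102 = -197 - 102 = -299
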